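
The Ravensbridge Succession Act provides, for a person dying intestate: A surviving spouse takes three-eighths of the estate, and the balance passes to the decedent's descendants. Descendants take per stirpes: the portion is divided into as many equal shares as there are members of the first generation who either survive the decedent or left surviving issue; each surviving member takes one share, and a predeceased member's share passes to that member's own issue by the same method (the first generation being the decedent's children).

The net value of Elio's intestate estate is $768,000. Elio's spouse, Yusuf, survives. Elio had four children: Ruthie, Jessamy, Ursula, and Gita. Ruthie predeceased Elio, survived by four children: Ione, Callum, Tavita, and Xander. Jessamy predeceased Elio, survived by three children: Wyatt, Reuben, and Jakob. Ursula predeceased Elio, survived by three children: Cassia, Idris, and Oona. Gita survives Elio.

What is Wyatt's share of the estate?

Yusuf takes three-eighths of $768,000 = $288,000. The remaining $480,000 passes to the descendants.
The descendants' portion ($480,000) is divided into 4 shares of $120,000: Gita takes $120,000; Ruthie's $120,000 share passes to Ruthie's issue; Jessamy's $120,000 share passes to Jessamy's issue; Ursula's $120,000 share passes to Ursula's issue.
Ruthie's share ($120,000) is divided into 4 shares of $30,000: Ione, Callum, Tavita, and Xander each take $30,000.
Jessamy's share ($120,000) is divided into 3 shares of $40,000: Wyatt, Reuben, and Jakob each take $40,000.
Ursula's share ($120,000) is divided into 3 shares of $40,000: Cassia, Idris, and Oona each take $40,000.

Wyatt receives $40,000.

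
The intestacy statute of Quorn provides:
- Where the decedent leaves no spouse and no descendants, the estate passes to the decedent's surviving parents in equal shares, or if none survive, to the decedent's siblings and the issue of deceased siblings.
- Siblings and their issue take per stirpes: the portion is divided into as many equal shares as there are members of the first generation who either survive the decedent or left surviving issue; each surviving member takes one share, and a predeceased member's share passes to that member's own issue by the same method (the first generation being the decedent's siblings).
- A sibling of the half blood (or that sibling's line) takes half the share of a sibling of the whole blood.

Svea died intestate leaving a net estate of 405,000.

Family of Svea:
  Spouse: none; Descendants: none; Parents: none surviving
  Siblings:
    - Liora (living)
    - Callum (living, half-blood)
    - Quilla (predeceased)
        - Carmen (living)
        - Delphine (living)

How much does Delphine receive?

The entire 405,000 passes to the siblings and their issue.
Counting each half-blood sibling's line as half a unit, there are 5/2 units in 405,000, so one unit is 162,000. Whole-blood lines (Liora and Quilla) take 162,000 each; half-blood lines (Callum) take 81,000 each.
Quilla's share (162,000) is divided into 2 shares of 81,000: Carmen and Delphine each take 81,000.

Delphine receives 81,000.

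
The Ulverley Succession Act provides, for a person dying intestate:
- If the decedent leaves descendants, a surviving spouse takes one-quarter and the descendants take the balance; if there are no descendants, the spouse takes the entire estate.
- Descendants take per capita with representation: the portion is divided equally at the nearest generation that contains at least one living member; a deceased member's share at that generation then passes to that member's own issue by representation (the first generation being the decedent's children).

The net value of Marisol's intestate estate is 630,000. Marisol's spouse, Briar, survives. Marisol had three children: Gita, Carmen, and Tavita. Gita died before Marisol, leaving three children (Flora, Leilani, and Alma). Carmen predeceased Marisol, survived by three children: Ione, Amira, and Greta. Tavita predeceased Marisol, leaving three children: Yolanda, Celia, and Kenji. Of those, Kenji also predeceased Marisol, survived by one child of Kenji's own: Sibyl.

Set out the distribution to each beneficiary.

Briar takes one-quarter of 630,000 = 157,500. The remaining 472,500 passes to the descendants.
No child survives, so the initial division is made at the grandchildren's generation.
The descendants' portion (472,500) is divided into 9 shares of 52,500: Flora, Leilani, Alma, Ione, Amira, Greta, Yolanda, and Celia each take 52,500; Kenji's 52,500 share passes to Kenji's issue.
Kenji's share (52,500) passes entirely to Sibyl.

Briar: 157,500; Flora: 52,500; Leilani: 52,500; Alma: 52,500; Ione: 52,500; Amira: 52,500; Greta: 52,500; Yolanda: 52,500; Celia: 52,500; Sibyl: 52,500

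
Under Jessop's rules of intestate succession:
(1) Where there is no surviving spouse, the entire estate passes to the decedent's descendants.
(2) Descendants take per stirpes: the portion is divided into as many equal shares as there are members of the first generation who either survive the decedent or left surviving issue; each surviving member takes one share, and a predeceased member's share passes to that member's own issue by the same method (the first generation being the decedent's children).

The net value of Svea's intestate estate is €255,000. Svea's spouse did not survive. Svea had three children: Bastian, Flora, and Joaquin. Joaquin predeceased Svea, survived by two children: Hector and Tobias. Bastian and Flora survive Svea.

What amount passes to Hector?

Hector receives €42,500.

The entire €255,000 passes to the descendants.
That amount (€255,000) is divided into 3 shares of €85,000: Bastian and Flora each take €85,000; Joaquin's €85,000 share passes to Joaquin's issue.
Joaquin's share (€85,000) is divided into 2 shares of €42,500: Hector and Tobias each take €42,500.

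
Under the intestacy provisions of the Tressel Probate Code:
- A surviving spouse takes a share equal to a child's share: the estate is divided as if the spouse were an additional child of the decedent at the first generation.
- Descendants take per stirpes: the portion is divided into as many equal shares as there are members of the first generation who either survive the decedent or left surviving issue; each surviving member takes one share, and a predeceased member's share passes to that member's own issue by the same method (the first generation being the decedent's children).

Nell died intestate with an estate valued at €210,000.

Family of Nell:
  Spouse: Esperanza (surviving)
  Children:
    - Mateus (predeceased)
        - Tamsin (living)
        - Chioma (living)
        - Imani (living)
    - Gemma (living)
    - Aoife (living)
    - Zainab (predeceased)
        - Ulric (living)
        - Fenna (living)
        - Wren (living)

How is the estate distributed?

Esperanza: €42,000; Tamsin: €14,000; Chioma: €14,000; Imani: €14,000; Gemma: €42,000; Aoife: €42,000; Ulric: €14,000; Fenna: €14,000; Wren: €14,000

The spouse counts as an additional share at the children's level, so there are 5 primary shares of €42,000. Esperanza takes one such share (€42,000).
The children's combined portion (€168,000) is divided into 4 shares of €42,000: Gemma and Aoife each take €42,000; Mateus's €42,000 share passes to Mateus's issue; Zainab's €42,000 share passes to Zainab's issue.
Mateus's share (€42,000) is divided into 3 shares of €14,000: Tamsin, Chioma, and Imani each take €14,000.
Zainab's share (€42,000) is divided into 3 shares of €14,000: Ulric, Fenna, and Wren each take €14,000.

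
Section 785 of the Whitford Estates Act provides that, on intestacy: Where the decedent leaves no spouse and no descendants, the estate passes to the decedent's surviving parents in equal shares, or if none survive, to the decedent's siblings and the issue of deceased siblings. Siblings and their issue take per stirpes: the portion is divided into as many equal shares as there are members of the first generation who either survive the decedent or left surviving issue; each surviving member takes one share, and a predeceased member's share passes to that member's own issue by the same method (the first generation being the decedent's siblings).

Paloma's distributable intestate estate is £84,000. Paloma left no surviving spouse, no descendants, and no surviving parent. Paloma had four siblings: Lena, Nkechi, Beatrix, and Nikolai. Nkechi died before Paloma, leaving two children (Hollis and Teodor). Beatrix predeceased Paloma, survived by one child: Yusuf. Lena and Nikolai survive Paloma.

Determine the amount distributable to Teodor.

Teodor receives £10,500.

The entire £84,000 passes to the siblings and their issue.
That amount (£84,000) is divided into 4 shares of £21,000: Lena and Nikolai each take £21,000; Nkechi's £21,000 share passes to Nkechi's issue; Beatrix's £21,000 share passes to Beatrix's issue.
Nkechi's share (£21,000) is divided into 2 shares of £10,500: Hollis and Teodor each take £10,500.
Beatrix's share (£21,000) passes entirely to Yusuf.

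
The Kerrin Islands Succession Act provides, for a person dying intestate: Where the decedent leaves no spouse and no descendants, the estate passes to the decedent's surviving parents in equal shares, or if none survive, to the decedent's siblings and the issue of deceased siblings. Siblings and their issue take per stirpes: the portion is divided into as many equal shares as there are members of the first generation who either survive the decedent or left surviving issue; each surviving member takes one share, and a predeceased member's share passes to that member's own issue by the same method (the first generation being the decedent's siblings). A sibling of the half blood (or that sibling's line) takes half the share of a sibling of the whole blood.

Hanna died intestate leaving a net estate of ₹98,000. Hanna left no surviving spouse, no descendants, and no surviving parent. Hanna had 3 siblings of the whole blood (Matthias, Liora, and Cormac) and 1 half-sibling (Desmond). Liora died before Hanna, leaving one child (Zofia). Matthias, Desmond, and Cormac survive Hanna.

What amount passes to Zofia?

Zofia receives ₹28,000.

The entire ₹98,000 passes to the siblings and their issue.
Counting each half-blood sibling's line as half a unit, there are 7/2 units in ₹98,000, so one unit is ₹28,000. Whole-blood lines (Matthias, Liora, and Cormac) take ₹28,000 each; half-blood lines (Desmond) take ₹14,000 each.
Liora's share (₹28,000) passes entirely to Zofia.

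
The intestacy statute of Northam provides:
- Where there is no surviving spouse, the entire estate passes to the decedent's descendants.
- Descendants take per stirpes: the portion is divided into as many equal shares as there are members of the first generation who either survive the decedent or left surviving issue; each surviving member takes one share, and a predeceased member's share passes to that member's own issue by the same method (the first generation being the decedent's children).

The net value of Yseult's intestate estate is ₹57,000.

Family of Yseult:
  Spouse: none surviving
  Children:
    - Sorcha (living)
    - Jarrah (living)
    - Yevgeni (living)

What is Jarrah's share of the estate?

The entire ₹57,000 passes to the descendants.
That amount (₹57,000) is divided into 3 shares of ₹19,000: Sorcha, Jarrah, and Yevgeni each take ₹19,000.

Jarrah receives ₹19,000.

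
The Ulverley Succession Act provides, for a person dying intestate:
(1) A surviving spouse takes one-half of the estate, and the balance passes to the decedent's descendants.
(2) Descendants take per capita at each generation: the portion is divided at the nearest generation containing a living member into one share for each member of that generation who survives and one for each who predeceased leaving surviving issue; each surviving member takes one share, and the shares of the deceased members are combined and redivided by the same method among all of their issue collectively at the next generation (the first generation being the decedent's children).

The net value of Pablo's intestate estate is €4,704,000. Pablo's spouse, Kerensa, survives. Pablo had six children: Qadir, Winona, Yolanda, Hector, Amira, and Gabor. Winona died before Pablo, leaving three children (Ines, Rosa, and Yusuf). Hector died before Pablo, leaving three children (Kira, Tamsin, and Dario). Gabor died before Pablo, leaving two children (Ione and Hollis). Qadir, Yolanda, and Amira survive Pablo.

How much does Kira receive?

Kerensa takes one-half of €4,704,000 = €2,352,000. The remaining €2,352,000 passes to the descendants.
The descendants' portion (€2,352,000) is divided at the children's generation into 6 shares of €392,000. Qadir, Yolanda, and Amira each take €392,000. The 3 shares of the deceased (Winona, Hector, and Gabor) are combined into a pool of €1,176,000.
That pool (€1,176,000) is divided at the grandchildren's generation equally among Ines, Rosa, Yusuf, Kira, Tamsin, Dario, Ione, and Hollis: €147,000 each.

Kira receives €147,000.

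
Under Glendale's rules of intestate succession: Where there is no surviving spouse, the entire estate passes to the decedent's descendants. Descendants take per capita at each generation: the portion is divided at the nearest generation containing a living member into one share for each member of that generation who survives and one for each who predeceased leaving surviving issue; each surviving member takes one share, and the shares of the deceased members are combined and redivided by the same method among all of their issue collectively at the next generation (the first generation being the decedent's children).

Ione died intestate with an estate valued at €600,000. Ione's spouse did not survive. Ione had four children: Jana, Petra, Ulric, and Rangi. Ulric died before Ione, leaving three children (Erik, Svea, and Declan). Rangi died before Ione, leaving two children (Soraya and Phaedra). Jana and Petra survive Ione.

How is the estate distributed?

Jana: €150,000; Petra: €150,000; Erik: €60,000; Svea: €60,000; Declan: €60,000; Soraya: €60,000; Phaedra: €60,000

The entire €600,000 passes to the descendants.
That amount (€600,000) is divided at the children's generation into 4 shares of €150,000. Jana and Petra each take €150,000. The 2 shares of the deceased (Ulric and Rangi) are combined into a pool of €300,000.
That pool (€300,000) is divided at the grandchildren's generation equally among Erik, Svea, Declan, Soraya, and Phaedra: €60,000 each.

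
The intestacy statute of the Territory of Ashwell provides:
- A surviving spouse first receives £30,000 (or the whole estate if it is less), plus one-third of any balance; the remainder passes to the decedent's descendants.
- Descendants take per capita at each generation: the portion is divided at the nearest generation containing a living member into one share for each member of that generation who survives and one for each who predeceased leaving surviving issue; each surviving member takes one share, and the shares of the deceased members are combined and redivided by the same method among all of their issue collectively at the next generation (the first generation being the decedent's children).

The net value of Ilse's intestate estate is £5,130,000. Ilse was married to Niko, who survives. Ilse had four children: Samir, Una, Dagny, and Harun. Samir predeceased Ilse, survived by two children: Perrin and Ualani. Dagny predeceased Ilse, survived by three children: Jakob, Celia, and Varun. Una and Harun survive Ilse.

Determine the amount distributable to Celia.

Niko first takes £30,000, leaving a balance of £5,100,000. Niko then takes one-third of the balance (£1,700,000), for a total of £1,730,000. The remaining £3,400,000 passes to the descendants.
The descendants' portion (£3,400,000) is divided at the children's generation into 4 shares of £850,000. Una and Harun each take £850,000. The 2 shares of the deceased (Samir and Dagny) are combined into a pool of £1,700,000.
That pool (£1,700,000) is divided at the grandchildren's generation equally among Perrin, Ualani, Jakob, Celia, and Varun: £340,000 each.

Celia receives £340,000.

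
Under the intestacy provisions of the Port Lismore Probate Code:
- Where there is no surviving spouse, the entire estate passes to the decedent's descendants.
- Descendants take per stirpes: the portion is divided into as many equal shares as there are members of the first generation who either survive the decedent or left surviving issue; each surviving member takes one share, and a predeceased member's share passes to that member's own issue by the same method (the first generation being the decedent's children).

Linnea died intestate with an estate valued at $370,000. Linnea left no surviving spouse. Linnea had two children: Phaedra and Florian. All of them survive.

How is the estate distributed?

The entire $370,000 passes to the descendants.
That amount ($370,000) is divided into 2 shares of $185,000: Phaedra and Florian each take $185,000.

Phaedra: $185,000; Florian: $185,000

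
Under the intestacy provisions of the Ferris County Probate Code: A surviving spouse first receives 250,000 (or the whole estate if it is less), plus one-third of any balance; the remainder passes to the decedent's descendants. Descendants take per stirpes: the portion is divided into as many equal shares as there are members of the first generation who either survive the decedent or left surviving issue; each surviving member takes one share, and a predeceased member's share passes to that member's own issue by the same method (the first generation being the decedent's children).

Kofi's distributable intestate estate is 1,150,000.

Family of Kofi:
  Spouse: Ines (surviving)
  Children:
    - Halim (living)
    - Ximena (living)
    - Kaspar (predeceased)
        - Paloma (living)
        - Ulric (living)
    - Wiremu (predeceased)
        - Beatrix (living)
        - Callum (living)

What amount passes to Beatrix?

Ines first takes 250,000, leaving a balance of 900,000. Ines then takes one-third of the balance (300,000), for a total of 550,000. The remaining 600,000 passes to the descendants.
The descendants' portion (600,000) is divided into 4 shares of 150,000: Halim and Ximena each take 150,000; Kaspar's 150,000 share passes to Kaspar's issue; Wiremu's 150,000 share passes to Wiremu's issue.
Kaspar's share (150,000) is divided into 2 shares of 75,000: Paloma and Ulric each take 75,000.
Wiremu's share (150,000) is divided into 2 shares of 75,000: Beatrix and Callum each take 75,000.

Beatrix receives 75,000.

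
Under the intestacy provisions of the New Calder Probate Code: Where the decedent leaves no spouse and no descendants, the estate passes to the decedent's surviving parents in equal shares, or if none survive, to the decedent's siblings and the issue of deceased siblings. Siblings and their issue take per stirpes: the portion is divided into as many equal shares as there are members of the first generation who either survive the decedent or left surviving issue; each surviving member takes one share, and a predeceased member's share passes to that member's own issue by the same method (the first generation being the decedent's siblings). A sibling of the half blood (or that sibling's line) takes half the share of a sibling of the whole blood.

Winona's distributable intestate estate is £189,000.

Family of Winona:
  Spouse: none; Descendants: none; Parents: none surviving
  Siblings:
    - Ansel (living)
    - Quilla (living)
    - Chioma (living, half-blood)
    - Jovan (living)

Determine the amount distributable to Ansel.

Ansel receives £54,000.

The entire £189,000 passes to the siblings and their issue.
Counting each half-blood sibling's line as half a unit, there are 7/2 units in £189,000, so one unit is £54,000. Whole-blood lines (Ansel, Quilla, and Jovan) take £54,000 each; half-blood lines (Chioma) take £27,000 each.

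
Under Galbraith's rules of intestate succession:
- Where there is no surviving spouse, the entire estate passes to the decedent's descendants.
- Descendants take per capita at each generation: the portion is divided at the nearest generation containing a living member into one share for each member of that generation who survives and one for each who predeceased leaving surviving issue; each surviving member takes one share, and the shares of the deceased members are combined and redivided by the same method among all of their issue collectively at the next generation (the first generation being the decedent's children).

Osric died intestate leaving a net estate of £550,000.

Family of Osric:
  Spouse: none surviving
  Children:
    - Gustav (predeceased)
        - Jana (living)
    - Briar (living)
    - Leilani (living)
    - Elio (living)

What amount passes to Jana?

The entire £550,000 passes to the descendants.
That amount (£550,000) is divided at the children's generation into 4 shares of £137,500. Briar, Leilani, and Elio each take £137,500. The remaining share for the deceased Gustav (£137,500) is carried to the next generation.
That pool (£137,500) passes entirely to Jana, the sole taker at the grandchildren's generation.

Jana receives £137,500.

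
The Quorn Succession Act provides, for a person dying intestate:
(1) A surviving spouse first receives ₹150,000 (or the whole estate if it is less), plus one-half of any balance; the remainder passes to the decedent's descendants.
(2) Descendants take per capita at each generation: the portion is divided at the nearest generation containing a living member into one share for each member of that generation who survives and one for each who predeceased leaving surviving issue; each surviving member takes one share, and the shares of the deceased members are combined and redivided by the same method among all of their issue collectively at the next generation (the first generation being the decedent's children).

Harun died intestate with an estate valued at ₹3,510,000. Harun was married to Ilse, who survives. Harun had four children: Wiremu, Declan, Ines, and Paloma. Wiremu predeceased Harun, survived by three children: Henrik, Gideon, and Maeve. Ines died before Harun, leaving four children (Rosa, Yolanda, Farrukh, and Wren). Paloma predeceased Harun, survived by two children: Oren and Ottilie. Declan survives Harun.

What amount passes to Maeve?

Ilse first takes ₹150,000, leaving a balance of ₹3,360,000. Ilse then takes one-half of the balance (₹1,680,000), for a total of ₹1,830,000. The remaining ₹1,680,000 passes to the descendants.
The descendants' portion (₹1,680,000) is divided at the children's generation into 4 shares of ₹420,000. Declan takes ₹420,000. The 3 shares of the deceased (Wiremu, Ines, and Paloma) are combined into a pool of ₹1,260,000.
That pool (₹1,260,000) is divided at the grandchildren's generation equally among Henrik, Gideon, Maeve, Rosa, Yolanda, Farrukh, Wren, Oren, and Ottilie: ₹140,000 each.

Maeve receives ₹140,000.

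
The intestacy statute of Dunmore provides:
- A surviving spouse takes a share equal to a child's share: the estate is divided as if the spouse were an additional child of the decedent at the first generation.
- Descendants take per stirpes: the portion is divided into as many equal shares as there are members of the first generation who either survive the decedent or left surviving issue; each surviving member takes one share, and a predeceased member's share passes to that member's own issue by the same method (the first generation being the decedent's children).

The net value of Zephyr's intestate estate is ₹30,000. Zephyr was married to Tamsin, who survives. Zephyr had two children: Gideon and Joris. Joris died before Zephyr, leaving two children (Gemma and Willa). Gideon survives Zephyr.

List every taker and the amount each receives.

Tamsin: ₹10,000; Gideon: ₹10,000; Gemma: ₹5,000; Willa: ₹5,000

The spouse counts as an additional share at the children's level, so there are 3 primary shares of ₹10,000. Tamsin takes one such share (₹10,000).
The children's combined portion (₹20,000) is divided into 2 shares of ₹10,000: Gideon takes ₹10,000; Joris's ₹10,000 share passes to Joris's issue.
Joris's share (₹10,000) is divided into 2 shares of ₹5,000: Gemma and Willa each take ₹5,000.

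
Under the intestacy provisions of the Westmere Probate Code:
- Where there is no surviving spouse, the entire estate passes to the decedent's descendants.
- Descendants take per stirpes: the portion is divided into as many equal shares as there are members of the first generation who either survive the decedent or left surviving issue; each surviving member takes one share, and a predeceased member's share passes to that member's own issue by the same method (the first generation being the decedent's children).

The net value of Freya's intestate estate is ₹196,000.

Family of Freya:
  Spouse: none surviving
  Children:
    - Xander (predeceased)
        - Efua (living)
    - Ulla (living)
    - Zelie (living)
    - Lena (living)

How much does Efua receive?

Efua receives ₹49,000.

The entire ₹196,000 passes to the descendants.
That amount (₹196,000) is divided into 4 shares of ₹49,000: Ulla, Zelie, and Lena each take ₹49,000; Xander's ₹49,000 share passes to Xander's issue.
Xander's share (₹49,000) passes entirely to Efua.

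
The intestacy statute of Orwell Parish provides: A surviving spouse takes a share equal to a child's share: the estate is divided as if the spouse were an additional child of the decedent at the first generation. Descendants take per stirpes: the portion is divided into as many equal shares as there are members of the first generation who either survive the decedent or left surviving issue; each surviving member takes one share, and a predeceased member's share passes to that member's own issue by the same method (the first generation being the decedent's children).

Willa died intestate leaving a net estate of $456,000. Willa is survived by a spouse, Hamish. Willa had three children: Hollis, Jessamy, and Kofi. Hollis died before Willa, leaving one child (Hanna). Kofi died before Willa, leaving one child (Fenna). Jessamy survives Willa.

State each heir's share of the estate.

The spouse counts as an additional share at the children's level, so there are 4 primary shares of $114,000. Hamish takes one such share ($114,000).
The children's combined portion ($342,000) is divided into 3 shares of $114,000: Jessamy takes $114,000; Hollis's $114,000 share passes to Hollis's issue; Kofi's $114,000 share passes to Kofi's issue.
Hollis's share ($114,000) passes entirely to Hanna.
Kofi's share ($114,000) passes entirely to Fenna.

Hamish: $114,000; Hanna: $114,000; Jessamy: $114,000; Fenna: $114,000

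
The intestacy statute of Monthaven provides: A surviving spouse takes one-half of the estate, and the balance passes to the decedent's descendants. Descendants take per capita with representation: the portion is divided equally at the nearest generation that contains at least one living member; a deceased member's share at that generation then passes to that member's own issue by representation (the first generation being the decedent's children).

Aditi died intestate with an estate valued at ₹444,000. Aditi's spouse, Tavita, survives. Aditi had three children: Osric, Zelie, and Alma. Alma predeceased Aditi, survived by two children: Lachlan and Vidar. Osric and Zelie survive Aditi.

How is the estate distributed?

Tavita takes one-half of ₹444,000 = ₹222,000. The remaining ₹222,000 passes to the descendants.
The descendants' portion (₹222,000) is divided into 3 shares of ₹74,000: Osric and Zelie each take ₹74,000; Alma's ₹74,000 share passes to Alma's issue.
Alma's share (₹74,000) is divided into 2 shares of ₹37,000: Lachlan and Vidar each take ₹37,000.

Tavita: ₹222,000; Osric: ₹74,000; Zelie: ₹74,000; Lachlan: ₹37,000; Vidar: ₹37,000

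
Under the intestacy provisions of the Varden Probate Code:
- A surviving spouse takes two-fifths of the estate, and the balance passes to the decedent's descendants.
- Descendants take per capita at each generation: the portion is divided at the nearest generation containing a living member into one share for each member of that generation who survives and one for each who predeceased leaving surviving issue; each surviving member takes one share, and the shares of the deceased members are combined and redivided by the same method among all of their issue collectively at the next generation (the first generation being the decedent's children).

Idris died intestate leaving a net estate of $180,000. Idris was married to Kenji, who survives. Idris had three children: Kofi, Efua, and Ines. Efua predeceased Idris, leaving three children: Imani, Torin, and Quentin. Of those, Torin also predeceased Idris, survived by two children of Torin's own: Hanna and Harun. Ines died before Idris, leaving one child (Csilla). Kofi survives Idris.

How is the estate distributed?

Kenji takes two-fifths of $180,000 = $72,000. The remaining $108,000 passes to the descendants.
The descendants' portion ($108,000) is divided at the children's generation into 3 shares of $36,000. Kofi takes $36,000. The 2 shares of the deceased (Efua and Ines) are combined into a pool of $72,000.
That pool ($72,000) is divided at the grandchildren's generation into 4 shares of $18,000. Imani, Quentin, and Csilla each take $18,000. The remaining share for the deceased Torin ($18,000) is carried to the next generation.
That pool ($18,000) is divided at the great-grandchildren's generation equally among Hanna and Harun: $9,000 each.

Kenji: $72,000; Kofi: $36,000; Imani: $18,000; Hanna: $9,000; Harun: $9,000; Quentin: $18,000; Csilla: $18,000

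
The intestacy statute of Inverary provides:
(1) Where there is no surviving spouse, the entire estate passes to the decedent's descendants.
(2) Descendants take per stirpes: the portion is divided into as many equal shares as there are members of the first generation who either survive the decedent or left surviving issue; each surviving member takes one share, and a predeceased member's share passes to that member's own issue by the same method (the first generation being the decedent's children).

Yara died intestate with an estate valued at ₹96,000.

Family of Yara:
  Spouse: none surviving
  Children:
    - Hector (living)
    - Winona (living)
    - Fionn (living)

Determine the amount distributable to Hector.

Hector receives ₹32,000.

The entire ₹96,000 passes to the descendants.
That amount (₹96,000) is divided into 3 shares of ₹32,000: Hector, Winona, and Fionn each take ₹32,000.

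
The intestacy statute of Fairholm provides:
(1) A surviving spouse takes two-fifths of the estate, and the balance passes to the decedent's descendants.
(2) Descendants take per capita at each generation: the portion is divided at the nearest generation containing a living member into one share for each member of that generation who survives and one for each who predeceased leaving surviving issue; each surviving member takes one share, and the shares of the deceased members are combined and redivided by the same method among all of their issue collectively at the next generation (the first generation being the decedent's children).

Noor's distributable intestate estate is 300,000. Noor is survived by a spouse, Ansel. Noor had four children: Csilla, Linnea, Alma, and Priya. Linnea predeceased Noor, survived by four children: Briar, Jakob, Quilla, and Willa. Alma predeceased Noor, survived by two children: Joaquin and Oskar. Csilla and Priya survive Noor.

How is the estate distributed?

Ansel takes two-fifths of 300,000 = 120,000. The remaining 180,000 passes to the descendants.
The descendants' portion (180,000) is divided at the children's generation into 4 shares of 45,000. Csilla and Priya each take 45,000. The 2 shares of the deceased (Linnea and Alma) are combined into a pool of 90,000.
That pool (90,000) is divided at the grandchildren's generation equally among Briar, Jakob, Quilla, Willa, Joaquin, and Oskar: 15,000 each.

Ansel: 120,000; Csilla: 45,000; Briar: 15,000; Jakob: 15,000; Quilla: 15,000; Willa: 15,000; Joaquin: 15,000; Oskar: 15,000; Priya: 45,000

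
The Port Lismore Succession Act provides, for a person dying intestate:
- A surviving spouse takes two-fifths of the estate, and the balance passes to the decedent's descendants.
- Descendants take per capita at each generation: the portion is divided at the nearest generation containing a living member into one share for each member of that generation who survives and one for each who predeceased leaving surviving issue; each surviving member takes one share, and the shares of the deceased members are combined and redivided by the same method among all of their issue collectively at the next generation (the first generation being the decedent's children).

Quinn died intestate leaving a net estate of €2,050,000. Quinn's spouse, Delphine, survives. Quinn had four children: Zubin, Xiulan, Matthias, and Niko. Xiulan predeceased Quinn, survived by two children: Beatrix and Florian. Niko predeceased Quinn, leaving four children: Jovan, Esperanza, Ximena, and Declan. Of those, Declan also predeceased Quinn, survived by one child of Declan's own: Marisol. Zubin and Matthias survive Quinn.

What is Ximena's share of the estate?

Ximena receives €102,500.

Delphine takes two-fifths of €2,050,000 = €820,000. The remaining €1,230,000 passes to the descendants.
The descendants' portion (€1,230,000) is divided at the children's generation into 4 shares of €307,500. Zubin and Matthias each take €307,500. The 2 shares of the deceased (Xiulan and Niko) are combined into a pool of €615,000.
That pool (€615,000) is divided at the grandchildren's generation into 6 shares of €102,500. Beatrix, Florian, Jovan, Esperanza, and Ximena each take €102,500. The remaining share for the deceased Declan (€102,500) is carried to the next generation.
That pool (€102,500) passes entirely to Marisol, the sole taker at the great-grandchildren's generation.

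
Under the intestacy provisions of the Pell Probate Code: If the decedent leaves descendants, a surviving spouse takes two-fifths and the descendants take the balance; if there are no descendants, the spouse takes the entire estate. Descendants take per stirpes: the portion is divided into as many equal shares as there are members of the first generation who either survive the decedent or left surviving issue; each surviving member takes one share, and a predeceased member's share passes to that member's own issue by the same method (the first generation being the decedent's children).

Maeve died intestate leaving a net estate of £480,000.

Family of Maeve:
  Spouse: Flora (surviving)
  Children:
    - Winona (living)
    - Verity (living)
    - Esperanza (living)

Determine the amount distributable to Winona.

Winona receives £96,000.

Flora takes two-fifths of £480,000 = £192,000. The remaining £288,000 passes to the descendants.
The descendants' portion (£288,000) is divided into 3 shares of £96,000: Winona, Verity, and Esperanza each take £96,000.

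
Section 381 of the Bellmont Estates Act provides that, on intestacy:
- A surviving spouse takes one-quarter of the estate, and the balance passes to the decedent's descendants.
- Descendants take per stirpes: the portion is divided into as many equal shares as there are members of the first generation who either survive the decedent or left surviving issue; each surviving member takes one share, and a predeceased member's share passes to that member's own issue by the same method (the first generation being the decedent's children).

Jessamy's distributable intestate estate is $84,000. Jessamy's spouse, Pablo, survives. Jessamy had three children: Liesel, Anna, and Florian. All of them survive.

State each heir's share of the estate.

Pablo: $21,000; Liesel: $21,000; Anna: $21,000; Florian: $21,000

Pablo takes one-quarter of $84,000 = $21,000. The remaining $63,000 passes to the descendants.
The descendants' portion ($63,000) is divided into 3 shares of $21,000: Liesel, Anna, and Florian each take $21,000.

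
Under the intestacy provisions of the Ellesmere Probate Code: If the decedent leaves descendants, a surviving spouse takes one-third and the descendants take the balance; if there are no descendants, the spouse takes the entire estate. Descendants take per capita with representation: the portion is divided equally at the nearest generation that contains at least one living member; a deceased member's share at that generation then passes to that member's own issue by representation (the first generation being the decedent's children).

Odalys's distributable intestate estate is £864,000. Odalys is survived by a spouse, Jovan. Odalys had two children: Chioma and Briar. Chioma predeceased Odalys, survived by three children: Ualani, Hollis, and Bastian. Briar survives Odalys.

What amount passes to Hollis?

Hollis receives £96,000.

Jovan takes one-third of £864,000 = £288,000. The remaining £576,000 passes to the descendants.
The descendants' portion (£576,000) is divided into 2 shares of £288,000: Briar takes £288,000; Chioma's £288,000 share passes to Chioma's issue.
Chioma's share (£288,000) is divided into 3 shares of £96,000: Ualani, Hollis, and Bastian each take £96,000.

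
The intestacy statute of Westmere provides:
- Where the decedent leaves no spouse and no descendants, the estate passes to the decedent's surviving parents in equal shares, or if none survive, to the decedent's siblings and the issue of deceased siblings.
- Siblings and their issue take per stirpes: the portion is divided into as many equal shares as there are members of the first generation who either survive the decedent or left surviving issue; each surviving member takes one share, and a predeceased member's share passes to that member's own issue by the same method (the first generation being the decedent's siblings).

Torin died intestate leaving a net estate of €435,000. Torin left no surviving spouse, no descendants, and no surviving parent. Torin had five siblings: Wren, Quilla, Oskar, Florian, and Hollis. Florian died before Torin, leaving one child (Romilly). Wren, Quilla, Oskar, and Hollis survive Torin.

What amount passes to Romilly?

Romilly receives €87,000.

The entire €435,000 passes to the siblings and their issue.
That amount (€435,000) is divided into 5 shares of €87,000: Wren, Quilla, Oskar, and Hollis each take €87,000; Florian's €87,000 share passes to Florian's issue.
Florian's share (€87,000) passes entirely to Romilly.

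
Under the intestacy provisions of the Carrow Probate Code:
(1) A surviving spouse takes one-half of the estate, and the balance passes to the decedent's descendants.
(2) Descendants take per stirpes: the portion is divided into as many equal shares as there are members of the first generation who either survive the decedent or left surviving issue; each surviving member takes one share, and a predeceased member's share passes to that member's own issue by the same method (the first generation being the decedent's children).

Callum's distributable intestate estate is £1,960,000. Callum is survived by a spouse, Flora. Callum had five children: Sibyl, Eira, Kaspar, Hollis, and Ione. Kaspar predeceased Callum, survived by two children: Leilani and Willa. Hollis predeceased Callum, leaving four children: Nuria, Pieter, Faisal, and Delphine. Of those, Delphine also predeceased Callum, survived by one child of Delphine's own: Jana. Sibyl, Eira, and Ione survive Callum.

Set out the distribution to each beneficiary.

Flora: £980,000; Sibyl: £196,000; Eira: £196,000; Leilani: £98,000; Willa: £98,000; Nuria: £49,000; Pieter: £49,000; Faisal: £49,000; Jana: £49,000; Ione: £196,000

Flora takes one-half of £1,960,000 = £980,000. The remaining £980,000 passes to the descendants.
The descendants' portion (£980,000) is divided into 5 shares of £196,000: Sibyl, Eira, and Ione each take £196,000; Kaspar's £196,000 share passes to Kaspar's issue; Hollis's £196,000 share passes to Hollis's issue.
Kaspar's share (£196,000) is divided into 2 shares of £98,000: Leilani and Willa each take £98,000.
Hollis's share (£196,000) is divided into 4 shares of £49,000: Nuria, Pieter, and Faisal each take £49,000; Delphine's £49,000 share passes to Delphine's issue.
Delphine's share (£49,000) passes entirely to Jana.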